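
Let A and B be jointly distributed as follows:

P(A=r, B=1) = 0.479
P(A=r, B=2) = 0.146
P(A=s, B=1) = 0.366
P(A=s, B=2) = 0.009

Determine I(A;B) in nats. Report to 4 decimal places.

Marginals: p(A) = (0.6250, 0.3750), p(B) = (0.8450, 0.1550).
I(A;B) = Σ p(x,y)·ln[p(x,y)/(p(x)p(y))].
  (r,1): 0.479·ln(0.9070) = -0.04677
  (r,2): 0.146·ln(1.5071) = 0.05989
  (s,1): 0.366·ln(1.1550) = 0.05275
  (s,2): 0.009·ln(0.1548) = -0.01679
Sum = 0.0491 nats.

0.0491 nats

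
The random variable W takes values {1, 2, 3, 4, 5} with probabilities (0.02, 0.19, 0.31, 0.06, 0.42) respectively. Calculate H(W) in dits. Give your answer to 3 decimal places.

0.560 dits

H(W) = −Σ p·log₁₀ p.
  −(0.02)·log₁₀(0.02) = 0.0340
  −(0.19)·log₁₀(0.19) = 0.1370
  −(0.31)·log₁₀(0.31) = 0.1577
  −(0.06)·log₁₀(0.06) = 0.0733
  −(0.42)·log₁₀(0.42) = 0.1582
Sum: 0.0340 + 0.1370 + 0.1577 + 0.0733 + 0.1582 = 0.560 dits.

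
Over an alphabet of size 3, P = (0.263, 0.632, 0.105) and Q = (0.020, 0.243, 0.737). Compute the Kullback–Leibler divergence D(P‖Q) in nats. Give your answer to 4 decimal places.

D(P‖Q) = Σ p·ln(p/q).
  0.263·ln(0.263/0.020) = 0.67760
  0.632·ln(0.632/0.243) = 0.60408
  0.105·ln(0.105/0.737) = -0.20461
D(P‖Q) = 1.0771 nats.

1.0771 nats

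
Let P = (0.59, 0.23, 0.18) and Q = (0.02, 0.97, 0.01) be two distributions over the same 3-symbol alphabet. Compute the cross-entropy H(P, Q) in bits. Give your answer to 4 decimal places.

H(P,Q) = −Σ p·log₂ q.
  −0.59·log₂(0.02) = 3.32988
  −0.23·log₂(0.97) = 0.01011
  −0.18·log₂(0.01) = 1.19589
H(P,Q) = 4.5359 bits.

4.5359 bits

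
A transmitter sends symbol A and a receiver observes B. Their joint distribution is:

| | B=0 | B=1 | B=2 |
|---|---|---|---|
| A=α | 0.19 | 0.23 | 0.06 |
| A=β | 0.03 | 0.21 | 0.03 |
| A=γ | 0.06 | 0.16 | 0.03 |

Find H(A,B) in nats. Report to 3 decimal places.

1.928 nats

H(A,B) = −Σ p(x,y)·ln p(x,y) over all 9 cells.
  cell (α,0): −0.19·ln0.19 = 0.3155
  cell (α,1): −0.23·ln0.23 = 0.3380
  cell (α,2): −0.06·ln0.06 = 0.1688
  cell (β,0): −0.03·ln0.03 = 0.1052
  cell (β,1): −0.21·ln0.21 = 0.3277
  cell (β,2): −0.03·ln0.03 = 0.1052
  cell (γ,0): −0.06·ln0.06 = 0.1688
  cell (γ,1): −0.16·ln0.16 = 0.2932
  cell (γ,2): −0.03·ln0.03 = 0.1052
Sum = 1.928 nats.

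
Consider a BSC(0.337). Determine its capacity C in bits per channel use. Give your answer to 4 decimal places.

Binary symmetric channel: C = 1 − h₂(ε) where h₂ is the binary entropy function.
h₂(0.337) = −0.337·log₂0.337 − 0.663·log₂0.663 = 0.9219.
C = 1 − 0.9219 = 0.0781 bits per channel use.

0.0781 bits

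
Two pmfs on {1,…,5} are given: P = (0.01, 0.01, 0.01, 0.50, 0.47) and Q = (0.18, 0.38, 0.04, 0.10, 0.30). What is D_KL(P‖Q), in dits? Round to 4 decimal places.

0.4068 dits

D(P‖Q) = Σ p·log₁₀(p/q).
  0.01·log₁₀(0.01/0.18) = -0.01255
  0.01·log₁₀(0.01/0.38) = -0.01580
  0.01·log₁₀(0.01/0.04) = -0.00602
  0.50·log₁₀(0.50/0.10) = 0.34949
  0.47·log₁₀(0.47/0.30) = 0.09164
D(P‖Q) = 0.4068 dits.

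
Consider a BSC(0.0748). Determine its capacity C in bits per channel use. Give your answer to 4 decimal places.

Binary symmetric channel: C = 1 − h₂(ε) where h₂ is the binary entropy function.
h₂(0.0748) = −0.0748·log₂0.0748 − 0.9252·log₂0.9252 = 0.3836.
C = 1 − 0.3836 = 0.6164 bits per channel use.

0.6164 bits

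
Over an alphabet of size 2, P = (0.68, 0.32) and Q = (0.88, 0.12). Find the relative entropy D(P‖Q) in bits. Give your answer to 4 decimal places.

0.1999 bits

D(P‖Q) = Σ p·log₂(p/q).
  0.68·log₂(0.68/0.88) = -0.25294
  0.32·log₂(0.32/0.12) = 0.45281
D(P‖Q) = 0.1999 bits.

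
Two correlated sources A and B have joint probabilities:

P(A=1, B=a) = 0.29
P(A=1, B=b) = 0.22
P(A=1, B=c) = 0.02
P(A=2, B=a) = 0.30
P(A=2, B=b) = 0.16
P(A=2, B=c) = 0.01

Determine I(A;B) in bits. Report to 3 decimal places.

0.007 bits

Marginals: p(A) = (0.5300, 0.4700), p(B) = (0.5900, 0.3800, 0.0300).
I(A;B) = Σ p(x,y)·log₂[p(x,y)/(p(x)p(y))].
  (1,a): 0.29·log₂(0.9274) = -0.0315
  (1,b): 0.22·log₂(1.0924) = 0.0280
  (1,c): 0.02·log₂(1.2579) = 0.0066
  (2,a): 0.30·log₂(1.0819) = 0.0341
  (2,b): 0.16·log₂(0.8959) = -0.0254
  (2,c): 0.01·log₂(0.7092) = -0.0050
Sum = 0.007 bits.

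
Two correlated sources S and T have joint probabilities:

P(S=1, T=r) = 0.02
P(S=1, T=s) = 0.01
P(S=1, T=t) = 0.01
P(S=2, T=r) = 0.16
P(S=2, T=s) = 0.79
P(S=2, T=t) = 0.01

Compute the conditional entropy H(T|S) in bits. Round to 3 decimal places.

Marginals: p(S) = (0.0400, 0.9600), p(T) = (0.1800, 0.8000, 0.0200).
H(T|S) = Σ p(S) · H(T|S=·).
  S=1: p=0.0400, H(T|S=1) = 1.5000
  S=2: p=0.9600, H(T|S=2) = 0.7308
Weighted sum = 0.762 bits.

0.762 bits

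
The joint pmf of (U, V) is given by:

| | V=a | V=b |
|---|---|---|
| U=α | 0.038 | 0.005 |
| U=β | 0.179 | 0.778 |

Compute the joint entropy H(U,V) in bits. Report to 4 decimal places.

0.9435 bits

H(U,V) = −Σ p(x,y)·log₂ p(x,y) over all 4 cells.
  cell (α,a): −0.038·log₂0.038 = 0.17928
  cell (α,b): −0.005·log₂0.005 = 0.03822
  cell (β,a): −0.179·log₂0.179 = 0.44427
  cell (β,b): −0.778·log₂0.778 = 0.28176
Sum = 0.9435 bits.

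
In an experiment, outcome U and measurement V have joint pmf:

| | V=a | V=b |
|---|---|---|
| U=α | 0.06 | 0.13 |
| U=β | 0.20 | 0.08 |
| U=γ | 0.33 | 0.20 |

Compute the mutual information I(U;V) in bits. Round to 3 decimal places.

Marginals: p(U) = (0.1900, 0.2800, 0.5300), p(V) = (0.5900, 0.4100).
I(U;V) = H(U) + H(V) − H(U,V).
H(U) = 1.4549, H(V) = 0.9765, H(U,V) = 2.3743.
I(U;V) = 1.4549 + 0.9765 − 2.3743 = 0.057 bits.

0.057 bits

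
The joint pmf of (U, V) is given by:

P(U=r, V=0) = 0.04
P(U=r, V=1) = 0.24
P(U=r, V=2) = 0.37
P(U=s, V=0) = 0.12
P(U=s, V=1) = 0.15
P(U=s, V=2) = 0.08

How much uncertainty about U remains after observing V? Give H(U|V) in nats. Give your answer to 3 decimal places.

Chain rule: H(U|V) = H(U,V) − H(V).
Marginals: p(U) = (0.6500, 0.3500), p(V) = (0.1600, 0.3900, 0.4500).
H(U,V) = 1.5802 nats; H(V) = 1.0198 nats.
H(U|V) = 1.5802 − 1.0198 = 0.560 nats.

0.560 nats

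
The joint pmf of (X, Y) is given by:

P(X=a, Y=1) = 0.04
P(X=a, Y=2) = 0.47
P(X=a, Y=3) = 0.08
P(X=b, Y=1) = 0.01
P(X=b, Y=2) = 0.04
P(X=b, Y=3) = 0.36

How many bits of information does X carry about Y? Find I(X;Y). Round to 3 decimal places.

Marginals: p(X) = (0.5900, 0.4100), p(Y) = (0.0500, 0.5100, 0.4400).
I(X;Y) = H(X) + H(Y) − H(X,Y).
H(X) = 0.9765, H(Y) = 1.2327, H(X,Y) = 1.7720.
I(X;Y) = 0.9765 + 1.2327 − 1.7720 = 0.437 bits.

0.437 bits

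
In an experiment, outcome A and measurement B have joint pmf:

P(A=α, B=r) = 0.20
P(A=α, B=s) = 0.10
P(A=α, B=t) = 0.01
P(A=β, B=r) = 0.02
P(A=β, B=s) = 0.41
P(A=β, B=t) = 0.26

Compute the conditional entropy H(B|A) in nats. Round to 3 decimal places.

Marginals: p(A) = (0.3100, 0.6900), p(B) = (0.2200, 0.5100, 0.2700).
H(B|A) = Σ p(A) · H(B|A=·).
  A=α: p=0.3100, H(B|A=α) = 0.7585
  A=β: p=0.6900, H(B|A=β) = 0.7797
Weighted sum = 0.773 nats.

0.773 nats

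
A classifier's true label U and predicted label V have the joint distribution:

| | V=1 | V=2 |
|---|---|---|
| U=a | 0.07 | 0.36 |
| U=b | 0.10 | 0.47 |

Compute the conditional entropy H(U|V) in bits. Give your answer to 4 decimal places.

0.9856 bits

Chain rule: H(U|V) = H(U,V) − H(V).
Marginals: p(U) = (0.4300, 0.5700), p(V) = (0.1700, 0.8300).
H(U,V) = 1.6433 bits; H(V) = 0.6577 bits.
H(U|V) = 1.6433 − 0.6577 = 0.9856 bits.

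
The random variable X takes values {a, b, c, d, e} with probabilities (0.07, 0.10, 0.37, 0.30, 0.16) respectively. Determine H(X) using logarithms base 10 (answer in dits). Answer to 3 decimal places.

H(X) = −Σ p·log₁₀ p.
  −(0.07)·log₁₀(0.07) = 0.0808
  −(0.10)·log₁₀(0.10) = 0.1000
  −(0.37)·log₁₀(0.37) = 0.1598
  −(0.30)·log₁₀(0.30) = 0.1569
  −(0.16)·log₁₀(0.16) = 0.1273
Sum: 0.0808 + 0.1000 + 0.1598 + 0.1569 + 0.1273 = 0.625 dits.

0.625 dits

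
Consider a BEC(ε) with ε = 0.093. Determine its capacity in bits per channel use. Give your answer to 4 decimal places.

0.9070 bits

Binary erasure channel: capacity C = 1 − ε.
C = 1 − 0.093 = 0.9070 bits per channel use.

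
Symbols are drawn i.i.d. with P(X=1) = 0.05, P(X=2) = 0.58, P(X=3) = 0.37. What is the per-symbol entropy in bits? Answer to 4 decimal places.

H(X) = −Σ p·log₂ p.
  −(0.05)·log₂(0.05) = 0.21610
  −(0.58)·log₂(0.58) = 0.45581
  −(0.37)·log₂(0.37) = 0.53073
Sum: 0.21610 + 0.45581 + 0.53073 = 1.2026 bits.

1.2026 bits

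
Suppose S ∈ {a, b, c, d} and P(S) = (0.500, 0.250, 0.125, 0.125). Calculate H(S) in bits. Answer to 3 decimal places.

1.750 bits

H(S) = −Σ p·log₂ p.
  −(0.500)·log₂(0.500) = 0.5000
  −(0.250)·log₂(0.250) = 0.5000
  −(0.125)·log₂(0.125) = 0.3750
  −(0.125)·log₂(0.125) = 0.3750
Sum: 0.5000 + 0.5000 + 0.3750 + 0.3750 = 1.750 bits.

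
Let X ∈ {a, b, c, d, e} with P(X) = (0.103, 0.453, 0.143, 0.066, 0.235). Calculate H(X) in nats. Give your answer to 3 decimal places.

H(X) = −Σ p·ln p.
  −(0.103)·ln(0.103) = 0.2341
  −(0.453)·ln(0.453) = 0.3587
  −(0.143)·ln(0.143) = 0.2781
  −(0.066)·ln(0.066) = 0.1794
  −(0.235)·ln(0.235) = 0.3403
Sum: 0.2341 + 0.3587 + 0.2781 + 0.1794 + 0.3403 = 1.391 nats.

1.391 nats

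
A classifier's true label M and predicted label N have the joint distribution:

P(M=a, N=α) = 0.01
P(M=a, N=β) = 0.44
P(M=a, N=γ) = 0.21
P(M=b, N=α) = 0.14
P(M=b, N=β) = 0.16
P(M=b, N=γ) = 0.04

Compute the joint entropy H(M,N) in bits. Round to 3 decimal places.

H(M,N) = −Σ p(x,y)·log₂ p(x,y) over all 6 cells.
  cell (a,α): −0.01·log₂0.01 = 0.0664
  cell (a,β): −0.44·log₂0.44 = 0.5211
  cell (a,γ): −0.21·log₂0.21 = 0.4728
  cell (b,α): −0.14·log₂0.14 = 0.3971
  cell (b,β): −0.16·log₂0.16 = 0.4230
  cell (b,γ): −0.04·log₂0.04 = 0.1858
Sum = 2.066 bits.

2.066 bits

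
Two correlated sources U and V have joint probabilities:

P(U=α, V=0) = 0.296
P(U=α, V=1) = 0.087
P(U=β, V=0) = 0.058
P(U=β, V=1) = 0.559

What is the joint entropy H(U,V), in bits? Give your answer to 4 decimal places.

1.5337 bits

H(U,V) = −Σ p(x,y)·log₂ p(x,y) over all 4 cells.
  cell (α,0): −0.296·log₂0.296 = 0.51987
  cell (α,1): −0.087·log₂0.087 = 0.30649
  cell (β,0): −0.058·log₂0.058 = 0.23825
  cell (β,1): −0.559·log₂0.559 = 0.46905
Sum = 1.5337 bits.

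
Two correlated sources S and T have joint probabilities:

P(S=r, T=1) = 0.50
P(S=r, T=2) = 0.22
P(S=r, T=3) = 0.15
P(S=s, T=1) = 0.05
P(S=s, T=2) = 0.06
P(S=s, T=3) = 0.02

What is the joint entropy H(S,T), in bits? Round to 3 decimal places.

1.964 bits

H(S,T) = −Σ p(x,y)·log₂ p(x,y) over all 6 cells.
  cell (r,1): −0.50·log₂0.50 = 0.5000
  cell (r,2): −0.22·log₂0.22 = 0.4806
  cell (r,3): −0.15·log₂0.15 = 0.4105
  cell (s,1): −0.05·log₂0.05 = 0.2161
  cell (s,2): −0.06·log₂0.06 = 0.2435
  cell (s,3): −0.02·log₂0.02 = 0.1129
Sum = 1.964 bits.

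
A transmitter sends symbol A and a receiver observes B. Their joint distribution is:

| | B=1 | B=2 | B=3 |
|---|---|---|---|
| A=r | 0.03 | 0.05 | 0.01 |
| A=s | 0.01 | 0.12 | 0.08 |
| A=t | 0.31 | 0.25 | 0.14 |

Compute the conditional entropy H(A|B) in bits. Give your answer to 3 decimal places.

1.037 bits

Chain rule: H(A|B) = H(A,B) − H(B).
Marginals: p(A) = (0.0900, 0.2100, 0.7000), p(B) = (0.3500, 0.4200, 0.2300).
H(A,B) = 2.5802 bits; H(B) = 1.5434 bits.
H(A|B) = 2.5802 − 1.5434 = 1.037 bits.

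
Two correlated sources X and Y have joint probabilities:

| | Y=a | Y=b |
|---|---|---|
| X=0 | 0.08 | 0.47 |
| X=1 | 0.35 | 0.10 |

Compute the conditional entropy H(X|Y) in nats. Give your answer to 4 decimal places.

0.4713 nats

Chain rule: H(X|Y) = H(X,Y) − H(Y).
Marginals: p(X) = (0.5500, 0.4500), p(Y) = (0.4300, 0.5700).
H(X,Y) = 1.1546 nats; H(Y) = 0.6833 nats.
H(X|Y) = 1.1546 − 0.6833 = 0.4713 nats.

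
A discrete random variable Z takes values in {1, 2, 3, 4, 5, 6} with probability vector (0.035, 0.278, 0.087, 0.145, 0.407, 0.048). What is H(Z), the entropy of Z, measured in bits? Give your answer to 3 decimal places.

2.131 bits

H(Z) = −Σ p·log₂ p.
  −(0.035)·log₂(0.035) = 0.1693
  −(0.278)·log₂(0.278) = 0.5134
  −(0.087)·log₂(0.087) = 0.3065
  −(0.145)·log₂(0.145) = 0.4040
  −(0.407)·log₂(0.407) = 0.5278
  −(0.048)·log₂(0.048) = 0.2103
Sum: 0.1693 + 0.5134 + 0.3065 + 0.4040 + 0.5278 + 0.2103 = 2.131 bits.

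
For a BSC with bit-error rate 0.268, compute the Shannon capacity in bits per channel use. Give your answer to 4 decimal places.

0.1614 bits

Binary symmetric channel: C = 1 − h₂(ε) where h₂ is the binary entropy function.
h₂(0.268) = −0.268·log₂0.268 − 0.732·log₂0.732 = 0.8386.
C = 1 − 0.8386 = 0.1614 bits per channel use.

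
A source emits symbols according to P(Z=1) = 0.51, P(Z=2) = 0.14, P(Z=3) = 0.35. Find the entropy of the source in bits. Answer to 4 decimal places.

1.4226 bits

H(Z) = −Σ p·log₂ p.
  −(0.51)·log₂(0.51) = 0.49543
  −(0.14)·log₂(0.14) = 0.39711
  −(0.35)·log₂(0.35) = 0.53010
Sum: 0.49543 + 0.39711 + 0.53010 = 1.4226 bits.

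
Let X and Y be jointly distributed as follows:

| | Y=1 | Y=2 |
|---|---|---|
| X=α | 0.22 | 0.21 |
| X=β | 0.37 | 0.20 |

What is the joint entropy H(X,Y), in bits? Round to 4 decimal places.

H(X,Y) = −Σ p(x,y)·log₂ p(x,y) over all 4 cells.
  cell (α,1): −0.22·log₂0.22 = 0.48057
  cell (α,2): −0.21·log₂0.21 = 0.47282
  cell (β,1): −0.37·log₂0.37 = 0.53073
  cell (β,2): −0.20·log₂0.20 = 0.46439
Sum = 1.9485 bits.

1.9485 bits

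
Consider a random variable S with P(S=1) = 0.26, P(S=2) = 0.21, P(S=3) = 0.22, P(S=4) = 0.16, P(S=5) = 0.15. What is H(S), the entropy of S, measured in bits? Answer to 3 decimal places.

2.292 bits

H(S) = −Σ p·log₂ p.
  −(0.26)·log₂(0.26) = 0.5053
  −(0.21)·log₂(0.21) = 0.4728
  −(0.22)·log₂(0.22) = 0.4806
  −(0.16)·log₂(0.16) = 0.4230
  −(0.15)·log₂(0.15) = 0.4105
Sum: 0.5053 + 0.4728 + 0.4806 + 0.4230 + 0.4105 = 2.292 bits.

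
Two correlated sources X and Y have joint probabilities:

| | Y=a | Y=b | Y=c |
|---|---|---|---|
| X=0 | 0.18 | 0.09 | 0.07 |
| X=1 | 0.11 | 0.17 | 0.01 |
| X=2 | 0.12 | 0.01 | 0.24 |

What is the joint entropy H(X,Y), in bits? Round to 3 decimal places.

H(X,Y) = −Σ p(x,y)·log₂ p(x,y) over all 9 cells.
  cell (0,a): −0.18·log₂0.18 = 0.4453
  cell (0,b): −0.09·log₂0.09 = 0.3127
  cell (0,c): −0.07·log₂0.07 = 0.2686
  cell (1,a): −0.11·log₂0.11 = 0.3503
  cell (1,b): −0.17·log₂0.17 = 0.4346
  cell (1,c): −0.01·log₂0.01 = 0.0664
  cell (2,a): −0.12·log₂0.12 = 0.3671
  cell (2,b): −0.01·log₂0.01 = 0.0664
  cell (2,c): −0.24·log₂0.24 = 0.4941
Sum = 2.805 bits.

2.805 bits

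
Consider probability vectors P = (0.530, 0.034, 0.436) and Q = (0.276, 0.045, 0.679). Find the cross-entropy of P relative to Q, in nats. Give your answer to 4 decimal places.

0.9565 nats

H(P,Q) = −Σ p·ln q.
  −0.530·ln(0.276) = 0.68230
  −0.034·ln(0.045) = 0.10544
  −0.436·ln(0.679) = 0.16879
H(P,Q) = 0.9565 nats.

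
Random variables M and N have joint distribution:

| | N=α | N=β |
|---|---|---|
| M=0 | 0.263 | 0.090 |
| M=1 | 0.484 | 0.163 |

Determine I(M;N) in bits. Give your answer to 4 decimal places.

Marginals: p(M) = (0.3530, 0.6470), p(N) = (0.7470, 0.2530).
I(M;N) = H(M) + H(N) − H(M,N).
H(M) = 0.9367, H(N) = 0.8160, H(M,N) = 1.7527.
I(M;N) = 0.9367 + 0.8160 − 1.7527 = 0.0000 bits.

0.0000 bits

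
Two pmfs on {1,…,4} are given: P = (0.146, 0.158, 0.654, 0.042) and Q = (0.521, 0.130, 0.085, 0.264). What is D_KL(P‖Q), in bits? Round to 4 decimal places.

D(P‖Q) = Σ p·log₂(p/q).
  0.146·log₂(0.146/0.521) = -0.26796
  0.158·log₂(0.158/0.130) = 0.04446
  0.654·log₂(0.654/0.085) = 1.92522
  0.042·log₂(0.042/0.264) = -0.11139
D(P‖Q) = 1.5903 bits.

1.5903 bits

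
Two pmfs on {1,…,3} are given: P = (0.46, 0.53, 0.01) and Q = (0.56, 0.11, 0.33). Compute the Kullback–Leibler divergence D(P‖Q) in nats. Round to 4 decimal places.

0.7079 nats

D(P‖Q) = Σ p·ln(p/q).
  0.46·ln(0.46/0.56) = -0.09049
  0.53·ln(0.53/0.11) = 0.83337
  0.01·ln(0.01/0.33) = -0.03497
D(P‖Q) = 0.7079 nats.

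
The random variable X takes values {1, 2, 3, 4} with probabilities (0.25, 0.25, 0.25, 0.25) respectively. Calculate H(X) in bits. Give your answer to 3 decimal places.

2.000 bits

H(X) = −Σ p·log₂ p.
  −(0.25)·log₂(0.25) = 0.5000
  −(0.25)·log₂(0.25) = 0.5000
  −(0.25)·log₂(0.25) = 0.5000
  −(0.25)·log₂(0.25) = 0.5000
Sum: 0.5000 + 0.5000 + 0.5000 + 0.5000 = 2.000 bits.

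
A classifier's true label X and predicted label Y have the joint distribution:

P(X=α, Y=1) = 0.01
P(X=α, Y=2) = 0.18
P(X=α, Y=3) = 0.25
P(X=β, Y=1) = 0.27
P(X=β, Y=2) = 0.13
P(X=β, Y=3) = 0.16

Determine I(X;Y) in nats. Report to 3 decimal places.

0.158 nats

Marginals: p(X) = (0.4400, 0.5600), p(Y) = (0.2800, 0.3100, 0.4100).
I(X;Y) = Σ p(x,y)·ln[p(x,y)/(p(x)p(y))].
  (α,1): 0.01·ln(0.0812) = -0.0251
  (α,2): 0.18·ln(1.3196) = 0.0499
  (α,3): 0.25·ln(1.3858) = 0.0816
  (β,1): 0.27·ln(1.7219) = 0.1467
  (β,2): 0.13·ln(0.7488) = -0.0376
  (β,3): 0.16·ln(0.6969) = -0.0578
Sum = 0.158 nats.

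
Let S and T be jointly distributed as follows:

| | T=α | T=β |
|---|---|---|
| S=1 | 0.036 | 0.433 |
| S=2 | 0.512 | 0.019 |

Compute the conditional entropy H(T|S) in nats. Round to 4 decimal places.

Marginals: p(S) = (0.4690, 0.5310), p(T) = (0.5480, 0.4520).
H(T|S) = Σ p(S) · H(T|S=·).
  S=1: p=0.4690, H(T|S=1) = 0.2708
  S=2: p=0.5310, H(T|S=2) = 0.1543
Weighted sum = 0.2089 nats.

0.2089 nats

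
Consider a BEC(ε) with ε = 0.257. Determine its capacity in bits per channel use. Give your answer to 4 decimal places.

0.7430 bits

Binary erasure channel: capacity C = 1 − ε.
C = 1 − 0.257 = 0.7430 bits per channel use.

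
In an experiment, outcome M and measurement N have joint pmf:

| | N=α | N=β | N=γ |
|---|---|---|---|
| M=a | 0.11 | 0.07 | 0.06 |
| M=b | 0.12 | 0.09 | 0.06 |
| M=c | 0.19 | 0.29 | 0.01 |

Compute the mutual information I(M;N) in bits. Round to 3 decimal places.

0.110 bits

Marginals: p(M) = (0.2400, 0.2700, 0.4900), p(N) = (0.4200, 0.4500, 0.1300).
I(M;N) = H(M) + H(N) − H(M,N).
H(M) = 1.5084, H(N) = 1.4267, H(M,N) = 2.8252.
I(M;N) = 1.5084 + 1.4267 − 2.8252 = 0.110 bits.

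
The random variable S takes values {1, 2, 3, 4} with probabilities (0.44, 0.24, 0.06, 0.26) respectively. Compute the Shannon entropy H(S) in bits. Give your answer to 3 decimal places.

H(S) = −Σ p·log₂ p.
  −(0.44)·log₂(0.44) = 0.5211
  −(0.24)·log₂(0.24) = 0.4941
  −(0.06)·log₂(0.06) = 0.2435
  −(0.26)·log₂(0.26) = 0.5053
Sum: 0.5211 + 0.4941 + 0.2435 + 0.5053 = 1.764 bits.

1.764 bits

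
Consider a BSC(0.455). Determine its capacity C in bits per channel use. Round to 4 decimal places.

Binary symmetric channel: C = 1 − h₂(ε) where h₂ is the binary entropy function.
h₂(0.455) = −0.455·log₂0.455 − 0.545·log₂0.545 = 0.9941.
C = 1 − 0.9941 = 0.0059 bits per channel use.

0.0059 bits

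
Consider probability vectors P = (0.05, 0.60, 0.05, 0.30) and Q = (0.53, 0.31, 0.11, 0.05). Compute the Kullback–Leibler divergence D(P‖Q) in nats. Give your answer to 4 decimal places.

D(P‖Q) = Σ p·ln(p/q).
  0.05·ln(0.05/0.53) = -0.11804
  0.60·ln(0.60/0.31) = 0.39621
  0.05·ln(0.05/0.11) = -0.03942
  0.30·ln(0.30/0.05) = 0.53753
D(P‖Q) = 0.7763 nats.

0.7763 nats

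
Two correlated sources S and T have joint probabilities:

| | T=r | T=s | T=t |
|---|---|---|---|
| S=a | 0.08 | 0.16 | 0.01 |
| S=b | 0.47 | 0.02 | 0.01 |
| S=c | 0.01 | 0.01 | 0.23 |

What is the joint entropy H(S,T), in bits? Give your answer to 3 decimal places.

H(S,T) = −Σ p(x,y)·log₂ p(x,y) over all 9 cells.
  cell (a,r): −0.08·log₂0.08 = 0.2915
  cell (a,s): −0.16·log₂0.16 = 0.4230
  cell (a,t): −0.01·log₂0.01 = 0.0664
  cell (b,r): −0.47·log₂0.47 = 0.5120
  cell (b,s): −0.02·log₂0.02 = 0.1129
  cell (b,t): −0.01·log₂0.01 = 0.0664
  cell (c,r): −0.01·log₂0.01 = 0.0664
  cell (c,s): −0.01·log₂0.01 = 0.0664
  cell (c,t): −0.23·log₂0.23 = 0.4877
Sum = 2.093 bits.

2.093 bits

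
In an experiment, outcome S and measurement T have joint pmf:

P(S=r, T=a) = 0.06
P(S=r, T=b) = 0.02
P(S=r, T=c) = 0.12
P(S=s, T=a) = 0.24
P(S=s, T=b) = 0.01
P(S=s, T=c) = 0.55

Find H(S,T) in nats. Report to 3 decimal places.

H(S,T) = −Σ p(x,y)·ln p(x,y) over all 6 cells.
  cell (r,a): −0.06·ln0.06 = 0.1688
  cell (r,b): −0.02·ln0.02 = 0.0782
  cell (r,c): −0.12·ln0.12 = 0.2544
  cell (s,a): −0.24·ln0.24 = 0.3425
  cell (s,b): −0.01·ln0.01 = 0.0461
  cell (s,c): −0.55·ln0.55 = 0.3288
Sum = 1.219 nats.

1.219 nats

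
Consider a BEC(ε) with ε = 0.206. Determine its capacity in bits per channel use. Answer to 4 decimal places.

Binary erasure channel: capacity C = 1 − ε.
C = 1 − 0.206 = 0.7940 bits per channel use.

0.7940 bits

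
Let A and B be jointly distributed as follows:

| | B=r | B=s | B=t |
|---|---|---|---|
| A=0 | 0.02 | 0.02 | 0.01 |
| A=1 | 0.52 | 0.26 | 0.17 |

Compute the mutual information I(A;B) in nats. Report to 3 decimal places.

0.002 nats

Marginals: p(A) = (0.0500, 0.9500), p(B) = (0.5400, 0.2800, 0.1800).
I(A;B) = Σ p(x,y)·ln[p(x,y)/(p(x)p(y))].
  (0,r): 0.02·ln(0.7407) = -0.0060
  (0,s): 0.02·ln(1.4286) = 0.0071
  (0,t): 0.01·ln(1.1111) = 0.0011
  (1,r): 0.52·ln(1.0136) = 0.0070
  (1,s): 0.26·ln(0.9774) = -0.0059
  (1,t): 0.17·ln(0.9942) = -0.0010
Sum = 0.002 nats.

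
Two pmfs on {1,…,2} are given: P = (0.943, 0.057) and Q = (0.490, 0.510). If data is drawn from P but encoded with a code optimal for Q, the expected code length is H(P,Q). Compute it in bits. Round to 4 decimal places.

1.0259 bits

H(P,Q) = −Σ p·log₂ q.
  −0.943·log₂(0.490) = 0.97049
  −0.057·log₂(0.510) = 0.05537
H(P,Q) = 1.0259 bits.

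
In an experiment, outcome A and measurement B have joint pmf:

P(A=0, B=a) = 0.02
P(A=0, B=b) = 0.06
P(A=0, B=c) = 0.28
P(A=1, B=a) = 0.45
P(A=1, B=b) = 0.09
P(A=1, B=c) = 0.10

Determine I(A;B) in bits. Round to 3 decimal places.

Marginals: p(A) = (0.3600, 0.6400), p(B) = (0.4700, 0.1500, 0.3800).
I(A;B) = H(A) + H(B) − H(A,B).
H(A) = 0.9427, H(B) = 1.4530, H(A,B) = 2.0339.
I(A;B) = 0.9427 + 1.4530 − 2.0339 = 0.362 bits.

0.362 bits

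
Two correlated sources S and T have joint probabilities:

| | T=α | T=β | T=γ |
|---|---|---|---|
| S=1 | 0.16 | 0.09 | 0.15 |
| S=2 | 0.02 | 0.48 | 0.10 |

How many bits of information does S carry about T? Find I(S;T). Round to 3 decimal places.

Marginals: p(S) = (0.4000, 0.6000), p(T) = (0.1800, 0.5700, 0.2500).
I(S;T) = Σ p(x,y)·log₂[p(x,y)/(p(x)p(y))].
  (1,α): 0.16·log₂(2.2222) = 0.1843
  (1,β): 0.09·log₂(0.3947) = -0.1207
  (1,γ): 0.15·log₂(1.5000) = 0.0877
  (2,α): 0.02·log₂(0.1852) = -0.0487
  (2,β): 0.48·log₂(1.4035) = 0.2347
  (2,γ): 0.10·log₂(0.6667) = -0.0585
Sum = 0.279 bits.

0.279 bits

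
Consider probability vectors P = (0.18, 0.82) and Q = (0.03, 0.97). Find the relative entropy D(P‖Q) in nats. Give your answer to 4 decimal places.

0.1848 nats

D(P‖Q) = Σ p·ln(p/q).
  0.18·ln(0.18/0.03) = 0.32252
  0.82·ln(0.82/0.97) = -0.13775
D(P‖Q) = 0.1848 nats.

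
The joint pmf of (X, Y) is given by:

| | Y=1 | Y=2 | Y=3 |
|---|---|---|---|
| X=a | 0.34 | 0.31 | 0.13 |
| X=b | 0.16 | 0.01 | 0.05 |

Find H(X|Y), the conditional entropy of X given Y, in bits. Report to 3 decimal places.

Marginals: p(X) = (0.7800, 0.2200), p(Y) = (0.5000, 0.3200, 0.1800).
H(X|Y) = Σ p(Y) · H(X|Y=·).
  Y=1: p=0.5000, H(X|Y=1) = 0.9044
  Y=2: p=0.3200, H(X|Y=2) = 0.2006
  Y=3: p=0.1800, H(X|Y=3) = 0.8524
Weighted sum = 0.670 bits.

0.670 bits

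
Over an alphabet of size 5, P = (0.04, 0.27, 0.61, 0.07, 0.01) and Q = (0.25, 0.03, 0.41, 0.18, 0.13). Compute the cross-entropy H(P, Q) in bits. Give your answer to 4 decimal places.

2.4332 bits

H(P,Q) = −Σ p·log₂ q.
  −0.04·log₂(0.25) = 0.08000
  −0.27·log₂(0.03) = 1.36590
  −0.61·log₂(0.41) = 0.78465
  −0.07·log₂(0.18) = 0.17318
  −0.01·log₂(0.13) = 0.02943
H(P,Q) = 2.4332 bits.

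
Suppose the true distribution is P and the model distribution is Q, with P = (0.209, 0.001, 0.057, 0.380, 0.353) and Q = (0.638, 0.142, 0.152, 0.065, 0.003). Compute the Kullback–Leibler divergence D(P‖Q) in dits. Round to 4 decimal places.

0.8946 dits

D(P‖Q) = Σ p·log₁₀(p/q).
  0.209·log₁₀(0.209/0.638) = -0.10130
  0.001·log₁₀(0.001/0.142) = -0.00215
  0.057·log₁₀(0.057/0.152) = -0.02428
  0.380·log₁₀(0.380/0.065) = 0.29141
  0.353·log₁₀(0.353/0.003) = 0.73094
D(P‖Q) = 0.8946 dits.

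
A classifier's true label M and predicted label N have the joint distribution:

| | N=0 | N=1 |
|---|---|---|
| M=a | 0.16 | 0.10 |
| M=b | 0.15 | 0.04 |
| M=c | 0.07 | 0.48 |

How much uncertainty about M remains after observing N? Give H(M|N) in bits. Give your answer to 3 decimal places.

1.170 bits

Chain rule: H(M|N) = H(M,N) − H(N).
Marginals: p(M) = (0.2600, 0.1900, 0.5500), p(N) = (0.3800, 0.6200).
H(M,N) = 2.1283 bits; H(N) = 0.9580 bits.
H(M|N) = 2.1283 − 0.9580 = 1.170 bits.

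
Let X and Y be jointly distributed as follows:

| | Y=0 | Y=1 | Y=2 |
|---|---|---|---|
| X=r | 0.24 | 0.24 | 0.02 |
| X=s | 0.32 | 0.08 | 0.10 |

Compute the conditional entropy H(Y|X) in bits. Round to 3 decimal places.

Marginals: p(X) = (0.5000, 0.5000), p(Y) = (0.5600, 0.3200, 0.1200).
H(Y|X) = Σ p(X) · H(Y|X=·).
  X=r: p=0.5000, H(Y|X=r) = 1.2023
  X=s: p=0.5000, H(Y|X=s) = 1.2995
Weighted sum = 1.251 bits.

1.251 bits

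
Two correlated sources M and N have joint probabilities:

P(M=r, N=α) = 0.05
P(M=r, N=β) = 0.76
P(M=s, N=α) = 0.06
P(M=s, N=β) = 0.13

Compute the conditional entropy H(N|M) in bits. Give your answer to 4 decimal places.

0.4417 bits

Marginals: p(M) = (0.8100, 0.1900), p(N) = (0.1100, 0.8900).
H(N|M) = Σ p(M) · H(N|M=·).
  M=r: p=0.8100, H(N|M=r) = 0.3343
  M=s: p=0.1900, H(N|M=s) = 0.8997
Weighted sum = 0.4417 bits.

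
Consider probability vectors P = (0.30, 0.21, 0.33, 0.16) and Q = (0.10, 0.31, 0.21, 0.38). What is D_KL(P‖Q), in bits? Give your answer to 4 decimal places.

0.3730 bits

D(P‖Q) = Σ p·log₂(p/q).
  0.30·log₂(0.30/0.10) = 0.47549
  0.21·log₂(0.21/0.31) = -0.11799
  0.33·log₂(0.33/0.21) = 0.21519
  0.16·log₂(0.16/0.38) = -0.19967
D(P‖Q) = 0.3730 bits.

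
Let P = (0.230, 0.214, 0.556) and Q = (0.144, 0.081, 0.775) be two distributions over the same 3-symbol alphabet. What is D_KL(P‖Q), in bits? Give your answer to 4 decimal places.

0.1889 bits

D(P‖Q) = Σ p·log₂(p/q).
  0.230·log₂(0.230/0.144) = 0.15538
  0.214·log₂(0.214/0.081) = 0.29995
  0.556·log₂(0.556/0.775) = -0.26639
D(P‖Q) = 0.1889 bits.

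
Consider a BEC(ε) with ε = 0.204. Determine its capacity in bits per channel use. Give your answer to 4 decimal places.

Binary erasure channel: capacity C = 1 − ε.
C = 1 − 0.204 = 0.7960 bits per channel use.

0.7960 bits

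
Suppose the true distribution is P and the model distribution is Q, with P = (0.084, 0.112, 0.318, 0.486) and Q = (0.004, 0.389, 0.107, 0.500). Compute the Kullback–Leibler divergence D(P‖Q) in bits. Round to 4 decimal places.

D(P‖Q) = Σ p·log₂(p/q).
  0.084·log₂(0.084/0.004) = 0.36895
  0.112·log₂(0.112/0.389) = -0.20118
  0.318·log₂(0.318/0.107) = 0.49971
  0.486·log₂(0.486/0.500) = -0.01991
D(P‖Q) = 0.6476 bits.

0.6476 bits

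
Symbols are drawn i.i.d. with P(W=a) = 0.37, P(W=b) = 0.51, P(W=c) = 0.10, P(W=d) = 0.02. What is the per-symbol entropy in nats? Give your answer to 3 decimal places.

1.020 nats

H(W) = −Σ p·ln p.
  −(0.37)·ln(0.37) = 0.3679
  −(0.51)·ln(0.51) = 0.3434
  −(0.10)·ln(0.10) = 0.2303
  −(0.02)·ln(0.02) = 0.0782
Sum: 0.3679 + 0.3434 + 0.2303 + 0.0782 = 1.020 nats.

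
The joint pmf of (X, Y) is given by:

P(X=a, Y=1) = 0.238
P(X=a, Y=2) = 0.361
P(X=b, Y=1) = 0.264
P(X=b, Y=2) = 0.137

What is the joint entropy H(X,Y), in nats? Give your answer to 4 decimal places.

H(X,Y) = −Σ p(x,y)·ln p(x,y) over all 4 cells.
  cell (a,1): −0.238·ln0.238 = 0.34165
  cell (a,2): −0.361·ln0.361 = 0.36781
  cell (b,1): −0.264·ln0.264 = 0.35160
  cell (b,2): −0.137·ln0.137 = 0.27233
Sum = 1.3334 nats.

1.3334 nats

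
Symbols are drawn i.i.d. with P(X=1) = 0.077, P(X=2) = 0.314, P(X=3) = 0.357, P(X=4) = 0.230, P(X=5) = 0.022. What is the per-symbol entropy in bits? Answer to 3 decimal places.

H(X) = −Σ p·log₂ p.
  −(0.077)·log₂(0.077) = 0.2848
  −(0.314)·log₂(0.314) = 0.5247
  −(0.357)·log₂(0.357) = 0.5305
  −(0.230)·log₂(0.230) = 0.4877
  −(0.022)·log₂(0.022) = 0.1211
Sum: 0.2848 + 0.5247 + 0.5305 + 0.4877 + 0.1211 = 1.949 bits.

1.949 bits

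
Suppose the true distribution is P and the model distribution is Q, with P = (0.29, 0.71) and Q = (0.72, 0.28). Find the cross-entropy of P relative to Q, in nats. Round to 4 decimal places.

0.9991 nats

H(P,Q) = −Σ p·ln q.
  −0.29·ln(0.72) = 0.09527
  −0.71·ln(0.28) = 0.90381
H(P,Q) = 0.9991 nats.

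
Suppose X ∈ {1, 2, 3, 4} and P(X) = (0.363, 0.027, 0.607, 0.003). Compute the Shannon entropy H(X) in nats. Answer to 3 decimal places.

H(X) = −Σ p·ln p.
  −(0.363)·ln(0.363) = 0.3678
  −(0.027)·ln(0.027) = 0.0975
  −(0.607)·ln(0.607) = 0.3030
  −(0.003)·ln(0.003) = 0.0174
Sum: 0.3678 + 0.0975 + 0.3030 + 0.0174 = 0.786 nats.

0.786 nats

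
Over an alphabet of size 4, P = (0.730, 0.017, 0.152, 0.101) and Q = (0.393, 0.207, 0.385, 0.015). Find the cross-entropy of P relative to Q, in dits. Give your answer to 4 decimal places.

0.5549 dits

H(P,Q) = −Σ p·log₁₀ q.
  −0.730·log₁₀(0.393) = 0.29609
  −0.017·log₁₀(0.207) = 0.01163
  −0.152·log₁₀(0.385) = 0.06301
  −0.101·log₁₀(0.015) = 0.18421
H(P,Q) = 0.5549 dits.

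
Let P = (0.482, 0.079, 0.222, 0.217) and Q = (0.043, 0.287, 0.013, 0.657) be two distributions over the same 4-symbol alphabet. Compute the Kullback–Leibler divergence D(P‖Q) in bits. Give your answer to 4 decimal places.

D(P‖Q) = Σ p·log₂(p/q).
  0.482·log₂(0.482/0.043) = 1.68055
  0.079·log₂(0.079/0.287) = -0.14703
  0.222·log₂(0.222/0.013) = 0.90886
  0.217·log₂(0.217/0.657) = -0.34681
D(P‖Q) = 2.0956 bits.

2.0956 bits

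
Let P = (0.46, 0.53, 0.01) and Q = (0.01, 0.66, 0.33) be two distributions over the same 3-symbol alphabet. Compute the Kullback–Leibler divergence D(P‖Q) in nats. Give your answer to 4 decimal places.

D(P‖Q) = Σ p·ln(p/q).
  0.46·ln(0.46/0.01) = 1.76118
  0.53·ln(0.53/0.66) = -0.11626
  0.01·ln(0.01/0.33) = -0.03497
D(P‖Q) = 1.6099 nats.

1.6099 nats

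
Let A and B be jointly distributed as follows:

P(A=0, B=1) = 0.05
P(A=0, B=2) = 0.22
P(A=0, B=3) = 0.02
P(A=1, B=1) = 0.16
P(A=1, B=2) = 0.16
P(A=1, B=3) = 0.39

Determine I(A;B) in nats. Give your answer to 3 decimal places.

0.148 nats

Marginals: p(A) = (0.2900, 0.7100), p(B) = (0.2100, 0.3800, 0.4100).
I(A;B) = Σ p(x,y)·ln[p(x,y)/(p(x)p(y))].
  (0,1): 0.05·ln(0.8210) = -0.0099
  (0,2): 0.22·ln(1.9964) = 0.1521
  (0,3): 0.02·ln(0.1682) = -0.0357
  (1,1): 0.16·ln(1.0731) = 0.0113
  (1,2): 0.16·ln(0.5930) = -0.0836
  (1,3): 0.39·ln(1.3397) = 0.1141
Sum = 0.148 nats.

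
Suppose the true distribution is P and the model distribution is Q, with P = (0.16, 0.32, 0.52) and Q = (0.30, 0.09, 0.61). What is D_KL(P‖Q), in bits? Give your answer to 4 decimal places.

D(P‖Q) = Σ p·log₂(p/q).
  0.16·log₂(0.16/0.30) = -0.14510
  0.32·log₂(0.32/0.09) = 0.58562
  0.52·log₂(0.52/0.61) = -0.11975
D(P‖Q) = 0.3208 bits.

0.3208 bits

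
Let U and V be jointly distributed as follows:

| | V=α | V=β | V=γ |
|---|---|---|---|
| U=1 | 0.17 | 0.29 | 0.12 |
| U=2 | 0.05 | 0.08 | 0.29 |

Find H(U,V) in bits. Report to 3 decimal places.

H(U,V) = −Σ p(x,y)·log₂ p(x,y) over all 6 cells.
  cell (1,α): −0.17·log₂0.17 = 0.4346
  cell (1,β): −0.29·log₂0.29 = 0.5179
  cell (1,γ): −0.12·log₂0.12 = 0.3671
  cell (2,α): −0.05·log₂0.05 = 0.2161
  cell (2,β): −0.08·log₂0.08 = 0.2915
  cell (2,γ): −0.29·log₂0.29 = 0.5179
Sum = 2.345 bits.

2.345 bits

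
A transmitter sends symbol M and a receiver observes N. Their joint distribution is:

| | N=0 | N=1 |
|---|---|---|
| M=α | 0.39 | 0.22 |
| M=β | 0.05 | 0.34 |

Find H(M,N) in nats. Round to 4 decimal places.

H(M,N) = −Σ p(x,y)·ln p(x,y) over all 4 cells.
  cell (α,0): −0.39·ln0.39 = 0.36723
  cell (α,1): −0.22·ln0.22 = 0.33311
  cell (β,0): −0.05·ln0.05 = 0.14979
  cell (β,1): −0.34·ln0.34 = 0.36680
Sum = 1.2169 nats.

1.2169 nats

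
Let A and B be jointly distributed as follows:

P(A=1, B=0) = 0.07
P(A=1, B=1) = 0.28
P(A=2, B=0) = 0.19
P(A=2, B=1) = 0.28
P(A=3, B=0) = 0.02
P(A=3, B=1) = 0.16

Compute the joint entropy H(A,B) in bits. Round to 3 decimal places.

2.288 bits

H(A,B) = −Σ p(x,y)·log₂ p(x,y) over all 6 cells.
  cell (1,0): −0.07·log₂0.07 = 0.2686
  cell (1,1): −0.28·log₂0.28 = 0.5142
  cell (2,0): −0.19·log₂0.19 = 0.4552
  cell (2,1): −0.28·log₂0.28 = 0.5142
  cell (3,0): −0.02·log₂0.02 = 0.1129
  cell (3,1): −0.16·log₂0.16 = 0.4230
Sum = 2.288 bits.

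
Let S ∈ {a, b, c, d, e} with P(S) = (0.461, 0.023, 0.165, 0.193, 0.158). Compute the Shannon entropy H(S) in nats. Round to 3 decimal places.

H(S) = −Σ p·ln p.
  −(0.461)·ln(0.461) = 0.3570
  −(0.023)·ln(0.023) = 0.0868
  −(0.165)·ln(0.165) = 0.2973
  −(0.193)·ln(0.193) = 0.3175
  −(0.158)·ln(0.158) = 0.2915
Sum: 0.3570 + 0.0868 + 0.2973 + 0.3175 + 0.2915 = 1.350 nats.

1.350 nats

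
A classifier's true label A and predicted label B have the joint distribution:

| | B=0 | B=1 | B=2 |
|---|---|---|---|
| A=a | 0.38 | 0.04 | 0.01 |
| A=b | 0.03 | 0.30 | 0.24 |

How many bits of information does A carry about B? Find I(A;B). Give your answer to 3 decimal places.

0.593 bits

Marginals: p(A) = (0.4300, 0.5700), p(B) = (0.4100, 0.3400, 0.2500).
I(A;B) = H(A) + H(B) − H(A,B).
H(A) = 0.9858, H(B) = 1.5566, H(A,B) = 1.9496.
I(A;B) = 0.9858 + 1.5566 − 1.9496 = 0.593 bits.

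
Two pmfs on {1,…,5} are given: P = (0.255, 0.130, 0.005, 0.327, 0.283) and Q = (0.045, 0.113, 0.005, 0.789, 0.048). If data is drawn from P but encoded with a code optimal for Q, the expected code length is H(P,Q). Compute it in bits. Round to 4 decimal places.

H(P,Q) = −Σ p·log₂ q.
  −0.255·log₂(0.045) = 1.14085
  −0.130·log₂(0.113) = 0.40893
  −0.005·log₂(0.005) = 0.03822
  −0.327·log₂(0.789) = 0.11180
  −0.283·log₂(0.048) = 1.23977
H(P,Q) = 2.9396 bits.

2.9396 bits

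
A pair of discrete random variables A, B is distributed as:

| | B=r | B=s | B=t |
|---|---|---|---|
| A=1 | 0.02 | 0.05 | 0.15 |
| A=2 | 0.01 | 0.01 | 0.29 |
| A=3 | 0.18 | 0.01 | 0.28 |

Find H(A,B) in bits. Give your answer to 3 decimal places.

2.416 bits

H(A,B) = −Σ p(x,y)·log₂ p(x,y) over all 9 cells.
  cell (1,r): −0.02·log₂0.02 = 0.1129
  cell (1,s): −0.05·log₂0.05 = 0.2161
  cell (1,t): −0.15·log₂0.15 = 0.4105
  cell (2,r): −0.01·log₂0.01 = 0.0664
  cell (2,s): −0.01·log₂0.01 = 0.0664
  cell (2,t): −0.29·log₂0.29 = 0.5179
  cell (3,r): −0.18·log₂0.18 = 0.4453
  cell (3,s): −0.01·log₂0.01 = 0.0664
  cell (3,t): −0.28·log₂0.28 = 0.5142
Sum = 2.416 bits.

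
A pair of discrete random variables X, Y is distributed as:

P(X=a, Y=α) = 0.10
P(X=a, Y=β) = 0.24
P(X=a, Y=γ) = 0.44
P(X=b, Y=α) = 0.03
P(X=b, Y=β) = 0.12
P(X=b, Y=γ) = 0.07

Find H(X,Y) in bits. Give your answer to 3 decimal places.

2.135 bits

H(X,Y) = −Σ p(x,y)·log₂ p(x,y) over all 6 cells.
  cell (a,α): −0.10·log₂0.10 = 0.3322
  cell (a,β): −0.24·log₂0.24 = 0.4941
  cell (a,γ): −0.44·log₂0.44 = 0.5211
  cell (b,α): −0.03·log₂0.03 = 0.1518
  cell (b,β): −0.12·log₂0.12 = 0.3671
  cell (b,γ): −0.07·log₂0.07 = 0.2686
Sum = 2.135 bits.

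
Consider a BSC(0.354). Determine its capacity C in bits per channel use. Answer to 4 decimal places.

0.0624 bits

Binary symmetric channel: C = 1 − h₂(ε) where h₂ is the binary entropy function.
h₂(0.354) = −0.354·log₂0.354 − 0.646·log₂0.646 = 0.9376.
C = 1 − 0.9376 = 0.0624 bits per channel use.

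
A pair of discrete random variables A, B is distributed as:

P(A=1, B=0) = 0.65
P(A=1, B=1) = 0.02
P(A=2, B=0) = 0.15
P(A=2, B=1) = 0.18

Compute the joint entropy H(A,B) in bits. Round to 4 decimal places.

1.3727 bits

H(A,B) = −Σ p(x,y)·log₂ p(x,y) over all 4 cells.
  cell (1,0): −0.65·log₂0.65 = 0.40397
  cell (1,1): −0.02·log₂0.02 = 0.11288
  cell (2,0): −0.15·log₂0.15 = 0.41054
  cell (2,1): −0.18·log₂0.18 = 0.44531
Sum = 1.3727 bits.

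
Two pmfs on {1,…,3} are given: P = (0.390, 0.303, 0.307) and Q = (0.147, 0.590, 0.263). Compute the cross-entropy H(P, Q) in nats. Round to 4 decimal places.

1.3177 nats

H(P,Q) = −Σ p·ln q.
  −0.390·ln(0.147) = 0.74776
  −0.303·ln(0.590) = 0.15987
  −0.307·ln(0.263) = 0.41003
H(P,Q) = 1.3177 nats.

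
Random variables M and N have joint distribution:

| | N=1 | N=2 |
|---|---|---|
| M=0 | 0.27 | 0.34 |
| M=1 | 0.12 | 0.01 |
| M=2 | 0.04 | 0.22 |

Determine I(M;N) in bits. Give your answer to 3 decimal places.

Marginals: p(M) = (0.6100, 0.1300, 0.2600), p(N) = (0.4300, 0.5700).
I(M;N) = Σ p(x,y)·log₂[p(x,y)/(p(x)p(y))].
  (0,1): 0.27·log₂(1.0294) = 0.0113
  (0,2): 0.34·log₂(0.9779) = -0.0110
  (1,1): 0.12·log₂(2.1467) = 0.1323
  (1,2): 0.01·log₂(0.1350) = -0.0289
  (2,1): 0.04·log₂(0.3578) = -0.0593
  (2,2): 0.22·log₂(1.4845) = 0.1254
Sum = 0.170 bits.

0.170 bits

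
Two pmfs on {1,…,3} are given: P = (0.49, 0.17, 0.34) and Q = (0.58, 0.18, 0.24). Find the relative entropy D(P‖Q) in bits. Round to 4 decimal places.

D(P‖Q) = Σ p·log₂(p/q).
  0.49·log₂(0.49/0.58) = -0.11920
  0.17·log₂(0.17/0.18) = -0.01402
  0.34·log₂(0.34/0.24) = 0.17085
D(P‖Q) = 0.0376 bits.

0.0376 bits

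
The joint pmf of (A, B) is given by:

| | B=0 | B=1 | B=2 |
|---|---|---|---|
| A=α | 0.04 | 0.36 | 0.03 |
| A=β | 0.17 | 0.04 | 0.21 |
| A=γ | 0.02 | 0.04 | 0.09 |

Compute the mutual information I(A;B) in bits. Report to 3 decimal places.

Marginals: p(A) = (0.4300, 0.4200, 0.1500), p(B) = (0.2300, 0.4400, 0.3300).
I(A;B) = Σ p(x,y)·log₂[p(x,y)/(p(x)p(y))].
  (α,0): 0.04·log₂(0.4044) = -0.0522
  (α,1): 0.36·log₂(1.9027) = 0.3341
  (α,2): 0.03·log₂(0.2114) = -0.0673
  (β,0): 0.17·log₂(1.7598) = 0.1386
  (β,1): 0.04·log₂(0.2165) = -0.0883
  (β,2): 0.21·log₂(1.5152) = 0.1259
  (γ,0): 0.02·log₂(0.5797) = -0.0157
  (γ,1): 0.04·log₂(0.6061) = -0.0289
  (γ,2): 0.09·log₂(1.8182) = 0.0776
Sum = 0.424 bits.

0.424 bits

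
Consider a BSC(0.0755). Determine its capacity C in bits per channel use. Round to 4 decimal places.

0.6139 bits

Binary symmetric channel: C = 1 − h₂(ε) where h₂ is the binary entropy function.
h₂(0.0755) = −0.0755·log₂0.0755 − 0.9245·log₂0.9245 = 0.3861.
C = 1 − 0.3861 = 0.6139 bits per channel use.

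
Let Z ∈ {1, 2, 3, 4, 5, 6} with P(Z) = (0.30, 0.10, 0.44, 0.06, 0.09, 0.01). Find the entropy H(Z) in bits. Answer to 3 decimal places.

1.997 bits

H(Z) = −Σ p·log₂ p.
  −(0.30)·log₂(0.30) = 0.5211
  −(0.10)·log₂(0.10) = 0.3322
  −(0.44)·log₂(0.44) = 0.5211
  −(0.06)·log₂(0.06) = 0.2435
  −(0.09)·log₂(0.09) = 0.3127
  −(0.01)·log₂(0.01) = 0.0664
Sum: 0.5211 + 0.3322 + 0.5211 + 0.2435 + 0.3127 + 0.0664 = 1.997 bits.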